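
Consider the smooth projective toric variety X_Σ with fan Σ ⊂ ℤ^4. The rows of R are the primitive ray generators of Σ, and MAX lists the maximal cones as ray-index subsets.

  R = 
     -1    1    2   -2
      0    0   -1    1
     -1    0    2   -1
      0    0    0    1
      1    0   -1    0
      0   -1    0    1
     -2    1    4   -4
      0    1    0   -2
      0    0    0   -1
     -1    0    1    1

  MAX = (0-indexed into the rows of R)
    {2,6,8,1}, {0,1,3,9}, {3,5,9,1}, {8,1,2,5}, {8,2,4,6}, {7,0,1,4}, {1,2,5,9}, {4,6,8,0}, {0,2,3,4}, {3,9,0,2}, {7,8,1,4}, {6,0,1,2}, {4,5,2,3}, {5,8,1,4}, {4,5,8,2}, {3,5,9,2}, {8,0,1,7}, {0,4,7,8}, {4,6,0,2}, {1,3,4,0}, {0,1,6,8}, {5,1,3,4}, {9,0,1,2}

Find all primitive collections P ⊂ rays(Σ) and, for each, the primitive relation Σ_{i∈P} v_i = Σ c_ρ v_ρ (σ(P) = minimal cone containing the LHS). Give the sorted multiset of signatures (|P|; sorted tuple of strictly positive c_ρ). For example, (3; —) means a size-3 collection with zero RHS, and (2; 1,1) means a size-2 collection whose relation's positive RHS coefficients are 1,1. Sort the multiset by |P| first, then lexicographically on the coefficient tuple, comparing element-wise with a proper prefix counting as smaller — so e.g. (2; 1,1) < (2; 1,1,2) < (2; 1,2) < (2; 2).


Δ(Σ) — 10 vertices, 17 min non-faces:

  • {3,8}:  v_{3} + v_{8} = 0  →  sig = (2; —)
  • {0,5}:  v_{0} + v_{5} = v_{2}  →  sig = (2; 1)
  • {4,9}:  v_{4} + v_{9} = v_{3}  →  sig = (2; 1)
  • {5,7}:  v_{5} + v_{7} = v_{8}  →  sig = (2; 1)
  • {2,7}:  v_{2} + v_{7} = v_{0} + v_{8}  →  sig = (2; 1,1)
  • {3,6}:  v_{3} + v_{6} = v_{0} + v_{2}  →  sig = (2; 1,1)
  • {7,9}:  v_{7} + v_{9} = v_{0} + v_{1}  →  sig = (2; 1,1)
  • {8,9}:  v_{8} + v_{9} = v_{1} + v_{2}  →  sig = (2; 1,1)
  • {3,7}:  v_{3} + v_{7} = v_{0} + v_{1} + v_{4}  →  sig = (2; 1,1,1)
  • {6,9}:  v_{6} + v_{9} = v_{0} + v_{1} + 2·v_{2}  →  sig = (2; 1,1,2)
  • {5,6}:  v_{5} + v_{6} = 2·v_{2} + v_{8}  →  sig = (2; 1,2)
  • {6,7}:  v_{6} + v_{7} = 2·v_{0} + 2·v_{8}  →  sig = (2; 2,2)
  • {1,2,4}:  v_{1} + v_{2} + v_{4} = 0  →  sig = (3; —)
  • {0,2,8}:  v_{0} + v_{2} + v_{8} = v_{6}  →  sig = (3; 1)
  • {1,2,3}:  v_{1} + v_{2} + v_{3} = v_{9}  →  sig = (3; 1)
  • {1,4,6}:  v_{1} + v_{4} + v_{6} = v_{0} + v_{8}  →  sig = (3; 1,1)
  • {0,1,4,8}:  v_{0} + v_{1} + v_{4} + v_{8} = v_{7}  →  sig = (4; 1)

Sorted signature multiset PRS(X):
[(2; —), (2; 1), (2; 1), (2; 1), (2; 1,1), (2; 1,1), (2; 1,1), (2; 1,1), (2; 1,1,1), (2; 1,1,2), (2; 1,2), (2; 2,2), (3; —), (3; 1), (3; 1), (3; 1,1), (4; 1)]


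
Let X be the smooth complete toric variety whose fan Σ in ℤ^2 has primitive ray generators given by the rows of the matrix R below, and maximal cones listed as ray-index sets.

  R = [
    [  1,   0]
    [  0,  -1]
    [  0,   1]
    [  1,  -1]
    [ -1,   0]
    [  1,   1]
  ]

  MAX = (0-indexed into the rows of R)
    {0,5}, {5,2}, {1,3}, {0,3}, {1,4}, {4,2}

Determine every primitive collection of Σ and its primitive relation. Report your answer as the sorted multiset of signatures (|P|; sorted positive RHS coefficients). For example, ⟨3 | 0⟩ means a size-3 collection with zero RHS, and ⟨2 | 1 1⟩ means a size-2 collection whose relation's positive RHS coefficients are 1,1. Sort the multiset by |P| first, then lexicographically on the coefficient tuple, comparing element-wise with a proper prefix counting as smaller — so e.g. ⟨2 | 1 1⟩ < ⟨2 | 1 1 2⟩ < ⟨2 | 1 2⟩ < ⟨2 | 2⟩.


Primitive collections (9):

  {0,4}:  v_{0} + v_{4} = 0  ⟹  sig = ⟨2 | 0⟩
  {1,2}:  v_{1} + v_{2} = 0  ⟹  sig = ⟨2 | 0⟩
  {0,1}:  v_{0} + v_{1} = v_{3}  ⟹  sig = ⟨2 | 1⟩
  {0,2}:  v_{0} + v_{2} = v_{5}  ⟹  sig = ⟨2 | 1⟩
  {1,5}:  v_{1} + v_{5} = v_{0}  ⟹  sig = ⟨2 | 1⟩
  {2,3}:  v_{2} + v_{3} = v_{0}  ⟹  sig = ⟨2 | 1⟩
  {3,4}:  v_{3} + v_{4} = v_{1}  ⟹  sig = ⟨2 | 1⟩
  {4,5}:  v_{4} + v_{5} = v_{2}  ⟹  sig = ⟨2 | 1⟩
  {3,5}:  v_{3} + v_{5} = 2·v_{0}  ⟹  sig = ⟨2 | 2⟩

Signatures (|P|; sorted positive RHS coefficients), sorted:
    ⟨2 | 0⟩
    ⟨2 | 0⟩
    ⟨2 | 1⟩
    ⟨2 | 1⟩
    ⟨2 | 1⟩
    ⟨2 | 1⟩
    ⟨2 | 1⟩
    ⟨2 | 1⟩
    ⟨2 | 2⟩


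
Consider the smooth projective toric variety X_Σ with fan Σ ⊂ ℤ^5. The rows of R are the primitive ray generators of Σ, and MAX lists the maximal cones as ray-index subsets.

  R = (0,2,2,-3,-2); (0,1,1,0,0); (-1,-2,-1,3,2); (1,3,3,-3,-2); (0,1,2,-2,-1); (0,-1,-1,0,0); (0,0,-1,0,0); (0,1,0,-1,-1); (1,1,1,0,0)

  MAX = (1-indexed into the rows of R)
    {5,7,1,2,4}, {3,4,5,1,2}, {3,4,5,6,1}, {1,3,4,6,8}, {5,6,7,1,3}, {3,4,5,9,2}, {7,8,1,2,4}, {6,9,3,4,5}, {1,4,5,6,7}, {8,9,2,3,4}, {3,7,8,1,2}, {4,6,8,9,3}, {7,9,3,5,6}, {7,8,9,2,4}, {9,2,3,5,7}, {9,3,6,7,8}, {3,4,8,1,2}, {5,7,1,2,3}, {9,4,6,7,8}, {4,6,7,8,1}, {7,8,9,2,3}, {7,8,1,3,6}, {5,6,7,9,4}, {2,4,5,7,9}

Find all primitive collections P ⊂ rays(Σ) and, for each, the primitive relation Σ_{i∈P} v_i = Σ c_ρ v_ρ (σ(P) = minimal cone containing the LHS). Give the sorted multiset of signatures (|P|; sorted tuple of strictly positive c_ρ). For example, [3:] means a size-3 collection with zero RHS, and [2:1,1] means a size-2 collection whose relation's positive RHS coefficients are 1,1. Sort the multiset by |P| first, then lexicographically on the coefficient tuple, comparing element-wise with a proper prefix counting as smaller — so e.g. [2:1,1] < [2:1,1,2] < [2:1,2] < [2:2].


Σ has 4 primitive collections:

  P = {2,6}:  v_{2} + v_{6} = 0  ⟹  sig = [2:]
  P = {1,9}:  v_{1} + v_{9} = v_{4}  ⟹  sig = [2:1]
  P = {5,8}:  v_{5} + v_{8} = v_{1}  ⟹  sig = [2:1]
  P = {3,4,7}:  v_{3} + v_{4} + v_{7} = v_{2}  ⟹  sig = [3:1]

Signatures (|P|; sorted positive RHS coefficients), sorted:
{ [2:],  [2:1] ×2,  [3:1] }


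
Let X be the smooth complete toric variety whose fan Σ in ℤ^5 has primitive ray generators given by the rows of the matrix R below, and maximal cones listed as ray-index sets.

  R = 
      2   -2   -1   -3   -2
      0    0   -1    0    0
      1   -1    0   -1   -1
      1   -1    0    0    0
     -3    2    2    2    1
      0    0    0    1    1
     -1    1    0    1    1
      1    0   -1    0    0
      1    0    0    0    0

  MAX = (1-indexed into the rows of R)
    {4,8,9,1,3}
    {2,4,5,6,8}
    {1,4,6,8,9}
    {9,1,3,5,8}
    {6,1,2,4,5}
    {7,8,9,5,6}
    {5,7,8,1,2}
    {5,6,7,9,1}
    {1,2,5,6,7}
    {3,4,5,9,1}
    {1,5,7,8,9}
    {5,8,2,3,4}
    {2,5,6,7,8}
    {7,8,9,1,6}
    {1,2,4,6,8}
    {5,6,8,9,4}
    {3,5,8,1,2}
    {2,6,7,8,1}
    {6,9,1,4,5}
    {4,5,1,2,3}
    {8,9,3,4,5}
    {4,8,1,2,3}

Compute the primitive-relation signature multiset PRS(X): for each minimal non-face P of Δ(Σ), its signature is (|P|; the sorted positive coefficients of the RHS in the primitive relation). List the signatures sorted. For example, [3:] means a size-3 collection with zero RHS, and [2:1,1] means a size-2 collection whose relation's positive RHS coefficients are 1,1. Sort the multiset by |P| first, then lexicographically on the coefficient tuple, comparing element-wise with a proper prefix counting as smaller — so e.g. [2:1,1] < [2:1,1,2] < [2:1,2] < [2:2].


Σ has 6 primitive collections:

  P={3,7}:  v_{3} + v_{7} = 0 — sig = [2:]
  P={2,9}:  v_{2} + v_{9} = v_{8} — sig = [2:1]
  P={3,6}:  v_{3} + v_{6} = v_{4} — sig = [2:1]
  P={4,7}:  v_{4} + v_{7} = v_{6} — sig = [2:1]
  P={1,5,6,8}:  v_{1} + v_{5} + v_{6} + v_{8} = 0 — sig = [4:]
  P={1,4,5,8}:  v_{1} + v_{4} + v_{5} + v_{8} = v_{3} — sig = [4:1]

Signatures (|P|; sorted positive RHS coefficients), sorted:
{ [2:],  [2:1] ×3,  [4:],  [4:1] }


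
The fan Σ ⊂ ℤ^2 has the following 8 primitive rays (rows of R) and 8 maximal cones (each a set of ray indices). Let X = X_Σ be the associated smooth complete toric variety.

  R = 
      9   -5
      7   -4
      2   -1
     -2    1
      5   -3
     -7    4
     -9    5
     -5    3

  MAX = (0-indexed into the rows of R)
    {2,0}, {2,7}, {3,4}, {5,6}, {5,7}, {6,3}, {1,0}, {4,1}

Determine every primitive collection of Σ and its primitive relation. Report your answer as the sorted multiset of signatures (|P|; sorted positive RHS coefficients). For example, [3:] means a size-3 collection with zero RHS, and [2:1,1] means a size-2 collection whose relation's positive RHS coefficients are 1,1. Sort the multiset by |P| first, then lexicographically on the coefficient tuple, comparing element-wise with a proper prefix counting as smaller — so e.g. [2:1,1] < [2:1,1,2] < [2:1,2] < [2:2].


Σ has 20 primitive collections:

  P={0,6}:  v_{0} + v_{6} = 0  so sig = [2:]
  P={1,5}:  v_{1} + v_{5} = 0  so sig = [2:]
  P={2,3}:  v_{2} + v_{3} = 0  so sig = [2:]
  P={4,7}:  v_{4} + v_{7} = 0  so sig = [2:]
  P={0,3}:  v_{0} + v_{3} = v_{1}  so sig = [2:1]
  P={0,5}:  v_{0} + v_{5} = v_{2}  so sig = [2:1]
  P={1,2}:  v_{1} + v_{2} = v_{0}  so sig = [2:1]
  P={1,3}:  v_{1} + v_{3} = v_{4}  so sig = [2:1]
  P={1,6}:  v_{1} + v_{6} = v_{3}  so sig = [2:1]
  P={1,7}:  v_{1} + v_{7} = v_{2}  so sig = [2:1]
  P={2,4}:  v_{2} + v_{4} = v_{1}  so sig = [2:1]
  P={2,5}:  v_{2} + v_{5} = v_{7}  so sig = [2:1]
  P={2,6}:  v_{2} + v_{6} = v_{5}  so sig = [2:1]
  P={3,5}:  v_{3} + v_{5} = v_{6}  so sig = [2:1]
  P={3,7}:  v_{3} + v_{7} = v_{5}  so sig = [2:1]
  P={4,5}:  v_{4} + v_{5} = v_{3}  so sig = [2:1]
  P={0,4}:  v_{0} + v_{4} = 2·v_{1}  so sig = [2:2]
  P={0,7}:  v_{0} + v_{7} = 2·v_{2}  so sig = [2:2]
  P={4,6}:  v_{4} + v_{6} = 2·v_{3}  so sig = [2:2]
  P={6,7}:  v_{6} + v_{7} = 2·v_{5}  so sig = [2:2]

Signatures (|P|; sorted positive RHS coefficients), sorted:
{ [2:] ×4,  [2:1] ×12,  [2:2] ×4 }


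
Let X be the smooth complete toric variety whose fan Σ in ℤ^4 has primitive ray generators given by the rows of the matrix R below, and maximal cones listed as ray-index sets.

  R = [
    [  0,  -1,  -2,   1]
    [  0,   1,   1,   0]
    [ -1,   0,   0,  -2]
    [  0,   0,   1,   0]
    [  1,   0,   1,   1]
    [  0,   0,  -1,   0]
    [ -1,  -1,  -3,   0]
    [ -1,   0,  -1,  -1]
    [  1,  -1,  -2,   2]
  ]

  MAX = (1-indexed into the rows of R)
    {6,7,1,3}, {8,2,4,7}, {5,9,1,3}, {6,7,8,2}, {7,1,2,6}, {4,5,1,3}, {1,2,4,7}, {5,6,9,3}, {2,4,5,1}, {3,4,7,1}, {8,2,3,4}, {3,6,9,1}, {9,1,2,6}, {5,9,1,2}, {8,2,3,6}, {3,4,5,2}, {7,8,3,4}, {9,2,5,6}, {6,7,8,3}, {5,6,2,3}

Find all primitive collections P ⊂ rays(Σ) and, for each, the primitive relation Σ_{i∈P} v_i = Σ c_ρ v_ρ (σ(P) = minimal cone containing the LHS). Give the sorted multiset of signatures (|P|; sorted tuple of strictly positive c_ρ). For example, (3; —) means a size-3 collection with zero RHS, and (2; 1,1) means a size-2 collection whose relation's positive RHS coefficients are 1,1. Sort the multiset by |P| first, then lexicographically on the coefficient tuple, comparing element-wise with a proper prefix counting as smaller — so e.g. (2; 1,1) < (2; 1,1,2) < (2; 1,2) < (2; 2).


Minimal non-faces — 11 found among 9 rays, 20 max cones:

  P={4,6}:  v_{4} + v_{6} = 0 ; sig = (2; —)
  P={5,8}:  v_{5} + v_{8} = 0 ; sig = (2; —)
  P={1,8}:  v_{1} + v_{8} = v_{7} ; sig = (2; 1)
  P={5,7}:  v_{5} + v_{7} = v_{1} ; sig = (2; 1)
  P={4,9}:  v_{4} + v_{9} = v_{1} + v_{5} ; sig = (2; 1,1)
  P={8,9}:  v_{8} + v_{9} = v_{1} + v_{6} ; sig = (2; 1,1)
  P={7,9}:  v_{7} + v_{9} = 2·v_{1} + v_{6} ; sig = (2; 1,2)
  P={1,2,3}:  v_{1} + v_{2} + v_{3} = v_{8} ; sig = (3; 1)
  P={1,5,6}:  v_{1} + v_{5} + v_{6} = v_{9} ; sig = (3; 1)
  P={2,3,9}:  v_{2} + v_{3} + v_{9} = v_{6} ; sig = (3; 1)
  P={2,3,7}:  v_{2} + v_{3} + v_{7} = 2·v_{8} ; sig = (3; 2)

Hence PRS(X_Σ) =
[(2; —), (2; —), (2; 1), (2; 1), (2; 1,1), (2; 1,1), (2; 1,2), (3; 1), (3; 1), (3; 1), (3; 2)]


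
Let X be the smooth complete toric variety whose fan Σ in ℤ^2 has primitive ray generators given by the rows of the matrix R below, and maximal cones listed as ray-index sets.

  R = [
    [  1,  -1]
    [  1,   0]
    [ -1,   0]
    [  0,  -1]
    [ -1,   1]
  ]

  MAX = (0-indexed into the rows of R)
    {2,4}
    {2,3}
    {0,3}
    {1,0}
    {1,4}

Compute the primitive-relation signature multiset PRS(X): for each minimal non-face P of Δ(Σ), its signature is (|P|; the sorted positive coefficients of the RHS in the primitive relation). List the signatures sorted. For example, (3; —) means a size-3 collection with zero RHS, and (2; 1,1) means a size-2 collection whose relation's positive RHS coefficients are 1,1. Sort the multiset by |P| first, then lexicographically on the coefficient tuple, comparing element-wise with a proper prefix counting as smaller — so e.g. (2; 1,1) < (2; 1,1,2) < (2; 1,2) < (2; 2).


The 5 primitive collections of Σ (r=5, n=2):

  • {0,4}:  v_{0} + v_{4} = 0  ⟹  sig = (2; —)
  • {1,2}:  v_{1} + v_{2} = 0  ⟹  sig = (2; —)
  • {0,2}:  v_{0} + v_{2} = v_{3}  ⟹  sig = (2; 1)
  • {1,3}:  v_{1} + v_{3} = v_{0}  ⟹  sig = (2; 1)
  • {3,4}:  v_{3} + v_{4} = v_{2}  ⟹  sig = (2; 1)

Sorted signature multiset PRS(X):
{ (2; —) ×2,  (2; 1) ×3 }


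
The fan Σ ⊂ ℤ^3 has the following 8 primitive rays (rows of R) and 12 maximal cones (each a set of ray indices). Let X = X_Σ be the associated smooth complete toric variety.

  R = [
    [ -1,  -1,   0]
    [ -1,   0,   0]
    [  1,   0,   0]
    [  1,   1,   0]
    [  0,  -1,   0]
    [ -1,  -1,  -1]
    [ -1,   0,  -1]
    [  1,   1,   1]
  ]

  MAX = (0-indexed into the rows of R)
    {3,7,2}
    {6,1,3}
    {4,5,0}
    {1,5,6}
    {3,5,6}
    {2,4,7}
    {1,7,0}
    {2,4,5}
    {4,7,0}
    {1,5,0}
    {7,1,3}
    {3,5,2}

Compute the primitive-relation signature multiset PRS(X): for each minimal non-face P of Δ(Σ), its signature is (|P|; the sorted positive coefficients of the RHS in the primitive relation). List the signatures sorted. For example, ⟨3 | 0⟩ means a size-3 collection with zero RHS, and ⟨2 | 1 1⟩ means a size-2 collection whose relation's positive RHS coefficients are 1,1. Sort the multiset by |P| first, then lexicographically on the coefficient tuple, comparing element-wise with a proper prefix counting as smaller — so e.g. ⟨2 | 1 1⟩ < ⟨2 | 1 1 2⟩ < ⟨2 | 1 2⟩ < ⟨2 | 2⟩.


Δ(Σ) — 8 vertices, 11 min non-faces:

  • {0,3}:  v_{0} + v_{3} = 0  so sig = ⟨2 | 0⟩
  • {1,2}:  v_{1} + v_{2} = 0  so sig = ⟨2 | 0⟩
  • {5,7}:  v_{5} + v_{7} = 0  so sig = ⟨2 | 0⟩
  • {0,2}:  v_{0} + v_{2} = v_{4}  so sig = ⟨2 | 1⟩
  • {1,4}:  v_{1} + v_{4} = v_{0}  so sig = ⟨2 | 1⟩
  • {3,4}:  v_{3} + v_{4} = v_{2}  so sig = ⟨2 | 1⟩
  • {4,6}:  v_{4} + v_{6} = v_{5}  so sig = ⟨2 | 1⟩
  • {0,6}:  v_{0} + v_{6} = v_{1} + v_{5}  so sig = ⟨2 | 1 1⟩
  • {2,6}:  v_{2} + v_{6} = v_{3} + v_{5}  so sig = ⟨2 | 1 1⟩
  • {6,7}:  v_{6} + v_{7} = v_{1} + v_{3}  so sig = ⟨2 | 1 1⟩
  • {1,3,5}:  v_{1} + v_{3} + v_{5} = v_{6}  so sig = ⟨3 | 1⟩

Signatures (|P|; sorted positive RHS coefficients), sorted:
    |P|=2: 10 collections, coeffs (), (), (), (1), (1), (1), (1), (1,1), (1,1), (1,1)
    |P|=3: 1 collection, coeffs (1)


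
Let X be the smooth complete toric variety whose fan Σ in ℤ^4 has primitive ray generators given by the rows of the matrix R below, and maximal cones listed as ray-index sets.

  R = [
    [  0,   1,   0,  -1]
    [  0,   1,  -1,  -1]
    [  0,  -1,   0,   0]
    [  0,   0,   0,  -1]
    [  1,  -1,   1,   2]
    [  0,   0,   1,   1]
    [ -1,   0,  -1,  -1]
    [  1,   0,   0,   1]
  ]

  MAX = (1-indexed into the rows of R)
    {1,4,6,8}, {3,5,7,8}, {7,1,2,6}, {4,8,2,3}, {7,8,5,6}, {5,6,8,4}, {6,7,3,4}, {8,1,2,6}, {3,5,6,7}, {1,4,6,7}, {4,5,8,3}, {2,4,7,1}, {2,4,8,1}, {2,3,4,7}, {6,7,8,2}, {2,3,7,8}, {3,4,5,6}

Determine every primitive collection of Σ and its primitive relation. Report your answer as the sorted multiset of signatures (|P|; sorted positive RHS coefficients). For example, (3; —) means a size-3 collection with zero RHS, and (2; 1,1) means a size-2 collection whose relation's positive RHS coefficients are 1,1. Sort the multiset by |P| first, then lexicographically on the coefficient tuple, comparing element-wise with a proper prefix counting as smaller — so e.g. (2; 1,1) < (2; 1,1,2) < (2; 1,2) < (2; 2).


Δ(Σ) — 8 vertices, 9 min non-faces:

  P={1,3}:  v_{1} + v_{3} = v_{4}  ⟹  sig = (2; 1)
  P={2,5}:  v_{2} + v_{5} = v_{8}  ⟹  sig = (2; 1)
  P={1,5}:  v_{1} + v_{5} = v_{4} + v_{6} + v_{8}  ⟹  sig = (2; 1,1,1)
  P={2,3,6}:  v_{2} + v_{3} + v_{6} = 0  ⟹  sig = (3; —)
  P={1,7,8}:  v_{1} + v_{7} + v_{8} = v_{2}  ⟹  sig = (3; 1)
  P={2,4,6}:  v_{2} + v_{4} + v_{6} = v_{1}  ⟹  sig = (3; 1)
  P={3,6,8}:  v_{3} + v_{6} + v_{8} = v_{5}  ⟹  sig = (3; 1)
  P={4,5,7}:  v_{4} + v_{5} + v_{7} = v_{3}  ⟹  sig = (3; 1)
  P={4,7,8}:  v_{4} + v_{7} + v_{8} = v_{2} + v_{3}  ⟹  sig = (3; 1,1)

Signatures (|P|; sorted positive RHS coefficients), sorted:
    |P|=2: 3 collections, coeffs (1), (1), (1,1,1)
    |P|=3: 6 collections, coeffs (), (1), (1), (1), (1), (1,1)


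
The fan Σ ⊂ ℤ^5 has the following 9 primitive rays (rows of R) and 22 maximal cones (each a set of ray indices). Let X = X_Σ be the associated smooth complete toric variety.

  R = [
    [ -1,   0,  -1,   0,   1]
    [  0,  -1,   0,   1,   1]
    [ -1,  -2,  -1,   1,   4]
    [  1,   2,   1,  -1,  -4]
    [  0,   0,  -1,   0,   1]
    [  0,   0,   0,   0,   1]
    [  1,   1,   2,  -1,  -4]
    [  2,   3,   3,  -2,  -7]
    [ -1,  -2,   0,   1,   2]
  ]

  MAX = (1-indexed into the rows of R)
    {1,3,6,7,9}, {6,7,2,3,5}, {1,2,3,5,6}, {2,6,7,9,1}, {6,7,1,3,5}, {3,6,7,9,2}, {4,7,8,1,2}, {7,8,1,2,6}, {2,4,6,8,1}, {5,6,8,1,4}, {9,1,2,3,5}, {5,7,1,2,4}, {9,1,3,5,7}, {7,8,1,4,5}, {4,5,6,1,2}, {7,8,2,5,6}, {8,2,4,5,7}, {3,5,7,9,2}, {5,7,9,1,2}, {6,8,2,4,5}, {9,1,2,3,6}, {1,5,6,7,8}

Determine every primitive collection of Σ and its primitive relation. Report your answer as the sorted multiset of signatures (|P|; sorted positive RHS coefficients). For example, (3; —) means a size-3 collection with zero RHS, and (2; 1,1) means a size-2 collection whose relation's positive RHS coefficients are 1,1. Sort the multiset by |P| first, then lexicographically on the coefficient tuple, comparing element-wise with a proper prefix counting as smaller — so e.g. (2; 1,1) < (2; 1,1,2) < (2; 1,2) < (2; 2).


Σ has 9 primitive collections:

  P = {3,4}:  v_{3} + v_{4} = 0  →  sig = (2; —)
  P = {3,8}:  v_{3} + v_{8} = v_{6} + v_{7}  →  sig = (2; 1,1)
  P = {4,9}:  v_{4} + v_{9} = v_{1} + v_{2} + v_{7}  →  sig = (2; 1,1,1)
  P = {8,9}:  v_{8} + v_{9} = v_{1} + v_{2} + v_{6} + 2·v_{7}  →  sig = (2; 1,1,1,2)
  P = {4,6,7}:  v_{4} + v_{6} + v_{7} = v_{8}  →  sig = (3; 1)
  P = {5,6,9}:  v_{5} + v_{6} + v_{9} = v_{3}  →  sig = (3; 1)
  P = {1,2,3,7}:  v_{1} + v_{2} + v_{3} + v_{7} = v_{9}  →  sig = (4; 1)
  P = {1,2,5,8}:  v_{1} + v_{2} + v_{5} + v_{8} = v_{4}  →  sig = (4; 1)
  P = {1,2,5,6,7}:  v_{1} + v_{2} + v_{5} + v_{6} + v_{7} = 0  →  sig = (5; —)

Hence PRS(X_Σ) =
[(2; —), (2; 1,1), (2; 1,1,1), (2; 1,1,1,2), (3; 1), (3; 1), (4; 1), (4; 1), (5; —)]


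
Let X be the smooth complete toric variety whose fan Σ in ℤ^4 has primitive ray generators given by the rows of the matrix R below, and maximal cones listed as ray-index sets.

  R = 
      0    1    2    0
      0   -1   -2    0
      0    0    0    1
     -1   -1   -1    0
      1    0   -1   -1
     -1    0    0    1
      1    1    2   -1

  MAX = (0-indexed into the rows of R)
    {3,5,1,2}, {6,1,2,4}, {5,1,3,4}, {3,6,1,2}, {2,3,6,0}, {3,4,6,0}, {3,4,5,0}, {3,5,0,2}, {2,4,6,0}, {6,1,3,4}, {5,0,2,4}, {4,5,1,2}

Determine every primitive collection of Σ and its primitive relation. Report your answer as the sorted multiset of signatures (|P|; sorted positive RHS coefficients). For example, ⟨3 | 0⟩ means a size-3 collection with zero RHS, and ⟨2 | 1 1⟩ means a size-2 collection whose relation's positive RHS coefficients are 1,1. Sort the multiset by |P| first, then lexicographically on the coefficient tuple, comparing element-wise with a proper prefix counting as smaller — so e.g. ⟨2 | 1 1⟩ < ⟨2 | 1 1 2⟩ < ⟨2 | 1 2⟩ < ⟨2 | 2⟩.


3 minimal non-faces of Δ(Σ) (on 7 rays):

  P = {0,1}:  v_{0} + v_{1} = 0 — sig = ⟨2 | 0⟩
  P = {5,6}:  v_{5} + v_{6} = v_{0} — sig = ⟨2 | 1⟩
  P = {2,3,4}:  v_{2} + v_{3} + v_{4} = v_{1} — sig = ⟨3 | 1⟩

Sorted signature multiset PRS(X):
{ ⟨2 | 0⟩,  ⟨2 | 1⟩,  ⟨3 | 1⟩ }


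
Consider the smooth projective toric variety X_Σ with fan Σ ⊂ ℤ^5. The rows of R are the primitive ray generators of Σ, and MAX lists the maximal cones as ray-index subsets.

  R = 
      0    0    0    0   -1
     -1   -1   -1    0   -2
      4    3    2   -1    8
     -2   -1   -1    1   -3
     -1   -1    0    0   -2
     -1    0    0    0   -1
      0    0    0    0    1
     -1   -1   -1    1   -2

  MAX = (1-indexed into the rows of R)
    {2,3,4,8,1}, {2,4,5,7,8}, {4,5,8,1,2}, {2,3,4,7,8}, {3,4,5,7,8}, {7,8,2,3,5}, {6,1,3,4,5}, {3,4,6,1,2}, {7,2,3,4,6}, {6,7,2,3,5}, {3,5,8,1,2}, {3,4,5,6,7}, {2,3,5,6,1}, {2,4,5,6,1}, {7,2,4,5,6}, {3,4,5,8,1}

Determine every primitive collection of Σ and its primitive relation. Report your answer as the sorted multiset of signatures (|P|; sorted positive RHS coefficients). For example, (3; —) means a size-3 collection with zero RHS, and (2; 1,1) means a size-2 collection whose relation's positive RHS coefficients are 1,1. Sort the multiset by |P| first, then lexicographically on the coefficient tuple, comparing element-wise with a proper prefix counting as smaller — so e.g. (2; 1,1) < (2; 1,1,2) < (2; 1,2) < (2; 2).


|primitive collections| = 3. Relations:

  {1,7}:  v_{1} + v_{7} = 0 ; sig = (2; —)
  {6,8}:  v_{6} + v_{8} = v_{4} ; sig = (2; 1)
  {2,3,4,5}:  v_{2} + v_{3} + v_{4} + v_{5} = v_{7} ; sig = (4; 1)

Hence PRS(X_Σ) =
    |P|=2: 2 collections, coeffs (), (1)
    |P|=4: 1 collection, coeffs (1)


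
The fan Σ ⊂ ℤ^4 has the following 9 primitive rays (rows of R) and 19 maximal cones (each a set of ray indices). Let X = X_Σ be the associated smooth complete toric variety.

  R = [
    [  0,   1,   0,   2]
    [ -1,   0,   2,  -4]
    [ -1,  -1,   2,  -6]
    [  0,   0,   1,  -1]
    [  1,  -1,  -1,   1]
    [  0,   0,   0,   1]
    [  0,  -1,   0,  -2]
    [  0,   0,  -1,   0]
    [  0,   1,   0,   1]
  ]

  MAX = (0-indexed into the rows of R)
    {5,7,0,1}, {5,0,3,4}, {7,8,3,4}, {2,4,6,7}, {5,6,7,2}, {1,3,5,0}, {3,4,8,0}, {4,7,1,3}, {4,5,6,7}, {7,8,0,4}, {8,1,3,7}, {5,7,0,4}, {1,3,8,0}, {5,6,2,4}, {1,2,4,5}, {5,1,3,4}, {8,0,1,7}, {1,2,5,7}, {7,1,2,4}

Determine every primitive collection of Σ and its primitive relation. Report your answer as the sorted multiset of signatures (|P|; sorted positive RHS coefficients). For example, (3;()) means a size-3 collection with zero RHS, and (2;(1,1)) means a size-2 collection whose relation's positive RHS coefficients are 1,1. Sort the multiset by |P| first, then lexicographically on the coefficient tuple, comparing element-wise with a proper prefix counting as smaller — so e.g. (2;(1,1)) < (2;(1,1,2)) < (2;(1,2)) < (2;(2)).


Σ has 14 primitive collections:

  P={0,6}:  v_{0} + v_{6} = 0  ⟹  sig = (2;())
  P={0,2}:  v_{0} + v_{2} = v_{1}  ⟹  sig = (2;(1))
  P={1,6}:  v_{1} + v_{6} = v_{2}  ⟹  sig = (2;(1))
  P={5,8}:  v_{5} + v_{8} = v_{0}  ⟹  sig = (2;(1))
  P={3,6}:  v_{3} + v_{6} = v_{1} + v_{4}  ⟹  sig = (2;(1,1))
  P={6,8}:  v_{6} + v_{8} = v_{3} + v_{7}  ⟹  sig = (2;(1,1))
  P={2,8}:  v_{2} + v_{8} = v_{1} + v_{3} + v_{7}  ⟹  sig = (2;(1,1,1))
  P={2,3}:  v_{2} + v_{3} = 2·v_{1} + v_{4}  ⟹  sig = (2;(1,2))
  P={3,5,7}:  v_{3} + v_{5} + v_{7} = 0  ⟹  sig = (3;())
  P={0,1,4}:  v_{0} + v_{1} + v_{4} = v_{3}  ⟹  sig = (3;(1))
  P={0,3,7}:  v_{0} + v_{3} + v_{7} = v_{8}  ⟹  sig = (3;(1))
  P={1,4,8}:  v_{1} + v_{4} + v_{8} = 2·v_{3} + v_{7}  ⟹  sig = (3;(1,2))
  P={1,4,5,7}:  v_{1} + v_{4} + v_{5} + v_{7} = v_{6}  ⟹  sig = (4;(1))
  P={2,4,5,7}:  v_{2} + v_{4} + v_{5} + v_{7} = 2·v_{6}  ⟹  sig = (4;(2))

Sorted signature multiset PRS(X):
    (2;())
    (2;(1))
    (2;(1))
    (2;(1))
    (2;(1,1))
    (2;(1,1))
    (2;(1,1,1))
    (2;(1,2))
    (3;())
    (3;(1))
    (3;(1))
    (3;(1,2))
    (4;(1))
    (4;(2))


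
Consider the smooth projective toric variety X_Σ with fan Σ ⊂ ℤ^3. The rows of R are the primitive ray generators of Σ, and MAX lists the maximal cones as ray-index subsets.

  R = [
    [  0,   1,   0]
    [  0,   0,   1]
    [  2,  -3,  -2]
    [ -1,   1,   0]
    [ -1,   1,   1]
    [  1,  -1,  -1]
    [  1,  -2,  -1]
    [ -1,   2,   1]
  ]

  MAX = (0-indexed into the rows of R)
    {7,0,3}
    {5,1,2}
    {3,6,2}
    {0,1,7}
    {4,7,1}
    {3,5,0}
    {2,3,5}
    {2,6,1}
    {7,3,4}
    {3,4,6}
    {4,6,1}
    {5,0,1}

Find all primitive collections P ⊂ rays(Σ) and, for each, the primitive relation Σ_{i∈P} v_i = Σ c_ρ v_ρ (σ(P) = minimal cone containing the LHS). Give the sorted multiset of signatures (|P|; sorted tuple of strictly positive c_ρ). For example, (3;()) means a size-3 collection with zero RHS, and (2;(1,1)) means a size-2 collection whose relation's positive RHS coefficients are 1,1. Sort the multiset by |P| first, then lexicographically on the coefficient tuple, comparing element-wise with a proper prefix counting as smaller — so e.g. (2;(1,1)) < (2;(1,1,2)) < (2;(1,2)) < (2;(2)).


|primitive collections| = 10. Relations:

  P = {4,5}:  v_{4} + v_{5} = 0  ⇒ sig = (2;())
  P = {6,7}:  v_{6} + v_{7} = 0  ⇒ sig = (2;())
  P = {0,4}:  v_{0} + v_{4} = v_{7}  ⇒ sig = (2;(1))
  P = {0,6}:  v_{0} + v_{6} = v_{5}  ⇒ sig = (2;(1))
  P = {1,3}:  v_{1} + v_{3} = v_{4}  ⇒ sig = (2;(1))
  P = {2,4}:  v_{2} + v_{4} = v_{6}  ⇒ sig = (2;(1))
  P = {2,7}:  v_{2} + v_{7} = v_{5}  ⇒ sig = (2;(1))
  P = {5,6}:  v_{5} + v_{6} = v_{2}  ⇒ sig = (2;(1))
  P = {5,7}:  v_{5} + v_{7} = v_{0}  ⇒ sig = (2;(1))
  P = {0,2}:  v_{0} + v_{2} = 2·v_{5}  ⇒ sig = (2;(2))

so the primitive-relation signature multiset is
    (2;())
    (2;())
    (2;(1))
    (2;(1))
    (2;(1))
    (2;(1))
    (2;(1))
    (2;(1))
    (2;(1))
    (2;(2))


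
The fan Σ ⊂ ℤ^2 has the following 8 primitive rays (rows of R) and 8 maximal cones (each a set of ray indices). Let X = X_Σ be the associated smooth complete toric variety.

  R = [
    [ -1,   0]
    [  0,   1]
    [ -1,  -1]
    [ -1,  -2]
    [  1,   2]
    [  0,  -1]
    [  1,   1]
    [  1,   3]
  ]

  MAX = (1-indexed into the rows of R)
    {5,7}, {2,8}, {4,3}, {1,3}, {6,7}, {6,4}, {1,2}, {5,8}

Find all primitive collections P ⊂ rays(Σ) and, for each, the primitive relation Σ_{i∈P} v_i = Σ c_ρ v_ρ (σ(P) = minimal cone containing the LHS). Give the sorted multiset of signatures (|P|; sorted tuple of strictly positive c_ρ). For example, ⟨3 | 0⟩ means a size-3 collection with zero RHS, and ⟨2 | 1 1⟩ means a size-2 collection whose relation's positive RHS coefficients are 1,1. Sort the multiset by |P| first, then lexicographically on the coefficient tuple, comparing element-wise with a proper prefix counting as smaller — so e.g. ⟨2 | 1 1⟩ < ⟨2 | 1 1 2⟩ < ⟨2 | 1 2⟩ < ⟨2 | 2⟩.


20 collections generate NE(X_Σ); each relation:

  P={2,6}:  v_{2} + v_{6} = 0  →  sig = ⟨2 | 0⟩
  P={3,7}:  v_{3} + v_{7} = 0  →  sig = ⟨2 | 0⟩
  P={4,5}:  v_{4} + v_{5} = 0  →  sig = ⟨2 | 0⟩
  P={1,6}:  v_{1} + v_{6} = v_{3}  →  sig = ⟨2 | 1⟩
  P={1,7}:  v_{1} + v_{7} = v_{2}  →  sig = ⟨2 | 1⟩
  P={2,3}:  v_{2} + v_{3} = v_{1}  →  sig = ⟨2 | 1⟩
  P={2,4}:  v_{2} + v_{4} = v_{3}  →  sig = ⟨2 | 1⟩
  P={2,5}:  v_{2} + v_{5} = v_{8}  →  sig = ⟨2 | 1⟩
  P={2,7}:  v_{2} + v_{7} = v_{5}  →  sig = ⟨2 | 1⟩
  P={3,5}:  v_{3} + v_{5} = v_{2}  →  sig = ⟨2 | 1⟩
  P={3,6}:  v_{3} + v_{6} = v_{4}  →  sig = ⟨2 | 1⟩
  P={4,7}:  v_{4} + v_{7} = v_{6}  →  sig = ⟨2 | 1⟩
  P={4,8}:  v_{4} + v_{8} = v_{2}  →  sig = ⟨2 | 1⟩
  P={5,6}:  v_{5} + v_{6} = v_{7}  →  sig = ⟨2 | 1⟩
  P={6,8}:  v_{6} + v_{8} = v_{5}  →  sig = ⟨2 | 1⟩
  P={1,4}:  v_{1} + v_{4} = 2·v_{3}  →  sig = ⟨2 | 2⟩
  P={1,5}:  v_{1} + v_{5} = 2·v_{2}  →  sig = ⟨2 | 2⟩
  P={3,8}:  v_{3} + v_{8} = 2·v_{2}  →  sig = ⟨2 | 2⟩
  P={7,8}:  v_{7} + v_{8} = 2·v_{5}  →  sig = ⟨2 | 2⟩
  P={1,8}:  v_{1} + v_{8} = 3·v_{2}  →  sig = ⟨2 | 3⟩

Hence PRS(X_Σ) =
[⟨2 | 0⟩, ⟨2 | 0⟩, ⟨2 | 0⟩, ⟨2 | 1⟩, ⟨2 | 1⟩, ⟨2 | 1⟩, ⟨2 | 1⟩, ⟨2 | 1⟩, ⟨2 | 1⟩, ⟨2 | 1⟩, ⟨2 | 1⟩, ⟨2 | 1⟩, ⟨2 | 1⟩, ⟨2 | 1⟩, ⟨2 | 1⟩, ⟨2 | 2⟩, ⟨2 | 2⟩, ⟨2 | 2⟩, ⟨2 | 2⟩, ⟨2 | 3⟩]


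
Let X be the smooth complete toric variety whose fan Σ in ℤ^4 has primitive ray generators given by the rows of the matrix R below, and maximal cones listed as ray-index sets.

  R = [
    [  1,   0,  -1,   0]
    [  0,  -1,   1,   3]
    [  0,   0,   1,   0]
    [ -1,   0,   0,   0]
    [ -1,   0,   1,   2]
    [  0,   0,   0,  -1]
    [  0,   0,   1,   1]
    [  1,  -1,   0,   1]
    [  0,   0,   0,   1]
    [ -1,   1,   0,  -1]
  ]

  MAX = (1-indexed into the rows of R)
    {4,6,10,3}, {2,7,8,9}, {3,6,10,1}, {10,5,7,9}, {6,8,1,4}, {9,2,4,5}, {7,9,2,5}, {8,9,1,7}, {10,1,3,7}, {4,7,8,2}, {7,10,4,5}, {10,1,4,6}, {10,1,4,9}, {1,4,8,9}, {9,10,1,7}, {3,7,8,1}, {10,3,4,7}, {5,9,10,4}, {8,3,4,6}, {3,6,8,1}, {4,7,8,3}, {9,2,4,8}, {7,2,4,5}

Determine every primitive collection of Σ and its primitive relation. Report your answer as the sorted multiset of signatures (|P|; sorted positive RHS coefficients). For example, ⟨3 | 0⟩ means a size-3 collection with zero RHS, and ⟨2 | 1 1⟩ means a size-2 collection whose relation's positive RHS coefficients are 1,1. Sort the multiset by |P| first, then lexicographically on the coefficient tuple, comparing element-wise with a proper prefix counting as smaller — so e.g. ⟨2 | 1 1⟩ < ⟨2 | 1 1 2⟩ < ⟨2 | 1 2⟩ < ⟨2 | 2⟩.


Minimal non-faces — 15 found among 10 rays, 23 max cones:

  P={6,9}:  v_{6} + v_{9} = 0  so sig = ⟨2 | 0⟩
  P={8,10}:  v_{8} + v_{10} = 0  so sig = ⟨2 | 0⟩
  P={2,10}:  v_{2} + v_{10} = v_{5}  so sig = ⟨2 | 1⟩
  P={3,9}:  v_{3} + v_{9} = v_{7}  so sig = ⟨2 | 1⟩
  P={5,8}:  v_{5} + v_{8} = v_{2}  so sig = ⟨2 | 1⟩
  P={6,7}:  v_{6} + v_{7} = v_{3}  so sig = ⟨2 | 1⟩
  P={5,6}:  v_{5} + v_{6} = v_{4} + v_{7}  so sig = ⟨2 | 1 1⟩
  P={2,6}:  v_{2} + v_{6} = v_{4} + v_{7} + v_{8}  so sig = ⟨2 | 1 1 1⟩
  P={2,3}:  v_{2} + v_{3} = v_{4} + 2·v_{7} + v_{8}  so sig = ⟨2 | 1 1 2⟩
  P={1,2}:  v_{1} + v_{2} = v_{8} + 2·v_{9}  so sig = ⟨2 | 1 2⟩
  P={3,5}:  v_{3} + v_{5} = v_{4} + 2·v_{7}  so sig = ⟨2 | 1 2⟩
  P={1,5}:  v_{1} + v_{5} = 2·v_{9}  so sig = ⟨2 | 2⟩
  P={1,3,4}:  v_{1} + v_{3} + v_{4} = 0  so sig = ⟨3 | 0⟩
  P={1,4,7}:  v_{1} + v_{4} + v_{7} = v_{9}  so sig = ⟨3 | 1⟩
  P={4,7,9}:  v_{4} + v_{7} + v_{9} = v_{5}  so sig = ⟨3 | 1⟩

Sorted signature multiset PRS(X):
{ ⟨2 | 0⟩ ×2,  ⟨2 | 1⟩ ×4,  ⟨2 | 1 1⟩,  ⟨2 | 1 1 1⟩,  ⟨2 | 1 1 2⟩,  ⟨2 | 1 2⟩ ×2,  ⟨2 | 2⟩,  ⟨3 | 0⟩,  ⟨3 | 1⟩ ×2 }


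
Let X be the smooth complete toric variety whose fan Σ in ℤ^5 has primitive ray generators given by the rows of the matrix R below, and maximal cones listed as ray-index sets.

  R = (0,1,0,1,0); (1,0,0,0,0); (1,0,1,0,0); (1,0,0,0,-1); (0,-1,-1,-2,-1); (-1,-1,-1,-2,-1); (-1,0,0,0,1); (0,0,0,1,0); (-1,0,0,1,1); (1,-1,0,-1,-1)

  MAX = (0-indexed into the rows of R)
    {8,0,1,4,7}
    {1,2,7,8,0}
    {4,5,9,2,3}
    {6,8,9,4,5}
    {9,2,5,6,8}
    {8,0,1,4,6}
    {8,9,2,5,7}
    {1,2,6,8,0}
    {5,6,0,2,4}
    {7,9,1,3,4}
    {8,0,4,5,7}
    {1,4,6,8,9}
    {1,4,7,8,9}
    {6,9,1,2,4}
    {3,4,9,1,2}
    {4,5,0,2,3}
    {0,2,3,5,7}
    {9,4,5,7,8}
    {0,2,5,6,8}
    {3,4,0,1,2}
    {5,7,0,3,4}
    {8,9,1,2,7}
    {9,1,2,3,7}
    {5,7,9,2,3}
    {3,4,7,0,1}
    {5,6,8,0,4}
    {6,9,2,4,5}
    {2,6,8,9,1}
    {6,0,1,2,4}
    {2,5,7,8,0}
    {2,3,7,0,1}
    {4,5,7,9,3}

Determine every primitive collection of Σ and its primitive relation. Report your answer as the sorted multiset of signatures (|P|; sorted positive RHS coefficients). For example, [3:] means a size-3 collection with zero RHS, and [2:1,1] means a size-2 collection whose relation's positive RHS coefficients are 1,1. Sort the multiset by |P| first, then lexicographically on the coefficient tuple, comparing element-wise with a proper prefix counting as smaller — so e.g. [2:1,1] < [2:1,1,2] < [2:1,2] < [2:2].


Minimal non-faces — 7 found among 10 rays, 32 max cones:

  P={3,6}:  v_{3} + v_{6} = 0  ⇒ sig = [2:]
  P={0,9}:  v_{0} + v_{9} = v_{3}  ⇒ sig = [2:1]
  P={1,5}:  v_{1} + v_{5} = v_{4}  ⇒ sig = [2:1]
  P={3,8}:  v_{3} + v_{8} = v_{7}  ⇒ sig = [2:1]
  P={6,7}:  v_{6} + v_{7} = v_{8}  ⇒ sig = [2:1]
  P={2,4,7}:  v_{2} + v_{4} + v_{7} = v_{9}  ⇒ sig = [3:1]
  P={2,4,8}:  v_{2} + v_{4} + v_{8} = v_{6} + v_{9}  ⇒ sig = [3:1,1]

Sorted signature multiset PRS(X):
    [2:]
    [2:1]
    [2:1]
    [2:1]
    [2:1]
    [3:1]
    [3:1,1]


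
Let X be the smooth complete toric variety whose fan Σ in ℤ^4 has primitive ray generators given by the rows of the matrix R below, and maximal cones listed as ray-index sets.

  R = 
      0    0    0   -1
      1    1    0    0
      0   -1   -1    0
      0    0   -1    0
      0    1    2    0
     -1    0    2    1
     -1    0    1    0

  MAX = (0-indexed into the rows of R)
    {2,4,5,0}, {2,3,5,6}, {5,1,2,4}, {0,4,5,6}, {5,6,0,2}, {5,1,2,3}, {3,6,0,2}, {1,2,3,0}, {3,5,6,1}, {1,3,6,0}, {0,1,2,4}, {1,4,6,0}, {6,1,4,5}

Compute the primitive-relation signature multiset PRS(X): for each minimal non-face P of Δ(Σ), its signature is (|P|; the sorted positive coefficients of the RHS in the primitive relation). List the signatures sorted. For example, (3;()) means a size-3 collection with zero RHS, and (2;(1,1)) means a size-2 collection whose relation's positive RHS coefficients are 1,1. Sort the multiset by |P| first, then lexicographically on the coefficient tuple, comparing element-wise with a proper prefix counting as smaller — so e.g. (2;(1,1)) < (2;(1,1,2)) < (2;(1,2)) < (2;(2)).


Primitive collections (5):

  • {3,4}:  v_{3} + v_{4} = v_{1} + v_{6} — sig = (2;(1,1))
  • {1,2,6}:  v_{1} + v_{2} + v_{6} = 0 — sig = (3;())
  • {0,1,5}:  v_{0} + v_{1} + v_{5} = v_{4} — sig = (3;(1))
  • {0,3,5}:  v_{0} + v_{3} + v_{5} = v_{6} — sig = (3;(1))
  • {2,4,6}:  v_{2} + v_{4} + v_{6} = v_{0} + v_{5} — sig = (3;(1,1))

Signatures (|P|; sorted positive RHS coefficients), sorted:
    |P|=2: 1 collection, coeffs (1,1)
    |P|=3: 4 collections, coeffs (), (1), (1), (1,1)


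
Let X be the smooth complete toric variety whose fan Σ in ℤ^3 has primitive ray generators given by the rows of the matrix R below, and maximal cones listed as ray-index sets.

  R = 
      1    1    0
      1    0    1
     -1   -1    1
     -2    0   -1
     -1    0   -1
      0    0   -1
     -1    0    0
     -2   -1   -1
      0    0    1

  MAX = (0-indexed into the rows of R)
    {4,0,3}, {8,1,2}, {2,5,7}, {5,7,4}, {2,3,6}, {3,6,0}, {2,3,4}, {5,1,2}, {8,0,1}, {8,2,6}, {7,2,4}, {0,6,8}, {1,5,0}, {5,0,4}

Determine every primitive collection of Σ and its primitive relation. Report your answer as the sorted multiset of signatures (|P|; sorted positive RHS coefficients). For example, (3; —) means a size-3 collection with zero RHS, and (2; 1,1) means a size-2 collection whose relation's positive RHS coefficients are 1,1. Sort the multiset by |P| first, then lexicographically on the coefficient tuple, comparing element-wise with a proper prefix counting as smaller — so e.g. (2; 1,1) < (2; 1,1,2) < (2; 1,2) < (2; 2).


Primitive collections (16):

  {1,4}:  v_{1} + v_{4} = 0 — sig = (2; —)
  {5,8}:  v_{5} + v_{8} = 0 — sig = (2; —)
  {0,2}:  v_{0} + v_{2} = v_{8} — sig = (2; 1)
  {0,7}:  v_{0} + v_{7} = v_{4} — sig = (2; 1)
  {1,3}:  v_{1} + v_{3} = v_{6} — sig = (2; 1)
  {1,6}:  v_{1} + v_{6} = v_{8} — sig = (2; 1)
  {4,6}:  v_{4} + v_{6} = v_{3} — sig = (2; 1)
  {4,8}:  v_{4} + v_{8} = v_{6} — sig = (2; 1)
  {5,6}:  v_{5} + v_{6} = v_{4} — sig = (2; 1)
  {1,7}:  v_{1} + v_{7} = v_{2} + v_{5} — sig = (2; 1,1)
  {7,8}:  v_{7} + v_{8} = v_{2} + v_{4} — sig = (2; 1,1)
  {6,7}:  v_{6} + v_{7} = v_{2} + 2·v_{4} — sig = (2; 1,2)
  {3,7}:  v_{3} + v_{7} = v_{2} + 3·v_{4} — sig = (2; 1,3)
  {3,5}:  v_{3} + v_{5} = 2·v_{4} — sig = (2; 2)
  {3,8}:  v_{3} + v_{8} = 2·v_{6} — sig = (2; 2)
  {2,4,5}:  v_{2} + v_{4} + v_{5} = v_{7} — sig = (3; 1)

Signatures (|P|; sorted positive RHS coefficients), sorted:
{ (2; —) ×2,  (2; 1) ×7,  (2; 1,1) ×2,  (2; 1,2),  (2; 1,3),  (2; 2) ×2,  (3; 1) }


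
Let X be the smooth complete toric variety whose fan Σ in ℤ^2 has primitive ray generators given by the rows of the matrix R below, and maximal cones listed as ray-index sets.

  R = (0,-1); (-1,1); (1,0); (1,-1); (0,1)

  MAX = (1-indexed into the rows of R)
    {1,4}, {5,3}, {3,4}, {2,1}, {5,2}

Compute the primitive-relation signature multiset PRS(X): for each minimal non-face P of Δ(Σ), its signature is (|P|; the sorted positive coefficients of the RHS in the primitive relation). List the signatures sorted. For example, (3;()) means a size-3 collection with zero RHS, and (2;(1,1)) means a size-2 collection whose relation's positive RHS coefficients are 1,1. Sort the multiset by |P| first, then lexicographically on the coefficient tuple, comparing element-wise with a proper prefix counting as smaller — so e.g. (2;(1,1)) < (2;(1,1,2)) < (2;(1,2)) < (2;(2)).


5 collections generate NE(X_Σ); each relation:

  • {1,5}:  v_{1} + v_{5} = 0  so sig = (2;())
  • {2,4}:  v_{2} + v_{4} = 0  so sig = (2;())
  • {1,3}:  v_{1} + v_{3} = v_{4}  so sig = (2;(1))
  • {2,3}:  v_{2} + v_{3} = v_{5}  so sig = (2;(1))
  • {4,5}:  v_{4} + v_{5} = v_{3}  so sig = (2;(1))

so the primitive-relation signature multiset is
    (2;())
    (2;())
    (2;(1))
    (2;(1))
    (2;(1))


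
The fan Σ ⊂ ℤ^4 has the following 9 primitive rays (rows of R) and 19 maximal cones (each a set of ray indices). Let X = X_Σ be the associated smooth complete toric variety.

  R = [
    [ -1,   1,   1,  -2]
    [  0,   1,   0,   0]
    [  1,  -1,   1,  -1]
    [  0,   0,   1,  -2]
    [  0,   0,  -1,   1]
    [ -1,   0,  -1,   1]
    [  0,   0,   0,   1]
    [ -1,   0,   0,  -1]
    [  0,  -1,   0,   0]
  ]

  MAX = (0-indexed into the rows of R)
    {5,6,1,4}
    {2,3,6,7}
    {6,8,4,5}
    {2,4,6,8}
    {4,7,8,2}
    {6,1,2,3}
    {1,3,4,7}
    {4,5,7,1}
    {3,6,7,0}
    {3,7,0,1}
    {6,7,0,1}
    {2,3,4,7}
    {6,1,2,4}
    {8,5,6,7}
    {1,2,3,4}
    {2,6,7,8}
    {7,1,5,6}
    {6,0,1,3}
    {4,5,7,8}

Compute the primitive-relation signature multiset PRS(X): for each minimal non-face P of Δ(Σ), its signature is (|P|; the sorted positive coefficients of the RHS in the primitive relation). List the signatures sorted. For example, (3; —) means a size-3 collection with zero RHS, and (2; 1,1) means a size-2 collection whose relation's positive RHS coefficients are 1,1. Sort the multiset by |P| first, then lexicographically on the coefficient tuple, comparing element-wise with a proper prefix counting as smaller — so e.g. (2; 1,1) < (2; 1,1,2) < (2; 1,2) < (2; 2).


The 12 primitive collections of Σ (r=9, n=4):

  P = {1,8}:  v_{1} + v_{8} = 0  so sig = (2; —)
  P = {2,5}:  v_{2} + v_{5} = v_{8}  so sig = (2; 1)
  P = {3,5}:  v_{3} + v_{5} = v_{7}  so sig = (2; 1)
  P = {0,4}:  v_{0} + v_{4} = v_{1} + v_{7}  so sig = (2; 1,1)
  P = {3,8}:  v_{3} + v_{8} = v_{2} + v_{7}  so sig = (2; 1,1)
  P = {0,8}:  v_{0} + v_{8} = v_{3} + v_{6} + v_{7}  so sig = (2; 1,1,1)
  P = {0,5}:  v_{0} + v_{5} = v_{1} + v_{6} + 2·v_{7}  so sig = (2; 1,1,2)
  P = {0,2}:  v_{0} + v_{2} = 2·v_{3} + v_{6}  so sig = (2; 1,2)
  P = {3,4,6}:  v_{3} + v_{4} + v_{6} = 0  so sig = (3; —)
  P = {1,2,7}:  v_{1} + v_{2} + v_{7} = v_{3}  so sig = (3; 1)
  P = {4,6,7}:  v_{4} + v_{6} + v_{7} = v_{5}  so sig = (3; 1)
  P = {1,3,6,7}:  v_{1} + v_{3} + v_{6} + v_{7} = v_{0}  so sig = (4; 1)

Hence PRS(X_Σ) =
{ (2; —),  (2; 1) ×2,  (2; 1,1) ×2,  (2; 1,1,1),  (2; 1,1,2),  (2; 1,2),  (3; —),  (3; 1) ×2,  (4; 1) }


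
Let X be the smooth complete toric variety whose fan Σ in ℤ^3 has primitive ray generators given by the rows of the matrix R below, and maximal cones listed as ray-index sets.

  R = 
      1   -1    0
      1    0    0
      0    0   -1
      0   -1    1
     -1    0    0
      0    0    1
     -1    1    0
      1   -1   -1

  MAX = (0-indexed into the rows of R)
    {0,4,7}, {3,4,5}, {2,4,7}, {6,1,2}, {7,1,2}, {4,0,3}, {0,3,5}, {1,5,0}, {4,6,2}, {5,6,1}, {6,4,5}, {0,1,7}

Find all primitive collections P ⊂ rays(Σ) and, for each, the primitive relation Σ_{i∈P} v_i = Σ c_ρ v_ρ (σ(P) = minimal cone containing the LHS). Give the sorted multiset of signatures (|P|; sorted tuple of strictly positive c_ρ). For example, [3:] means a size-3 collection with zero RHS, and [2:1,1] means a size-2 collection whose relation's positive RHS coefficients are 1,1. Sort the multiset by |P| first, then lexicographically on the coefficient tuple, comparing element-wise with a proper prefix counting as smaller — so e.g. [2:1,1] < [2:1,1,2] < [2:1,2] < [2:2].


Primitive collections (11):

  • {0,6}:  v_{0} + v_{6} = 0  →  sig = [2:]
  • {1,4}:  v_{1} + v_{4} = 0  →  sig = [2:]
  • {2,5}:  v_{2} + v_{5} = 0  →  sig = [2:]
  • {0,2}:  v_{0} + v_{2} = v_{7}  →  sig = [2:1]
  • {5,7}:  v_{5} + v_{7} = v_{0}  →  sig = [2:1]
  • {6,7}:  v_{6} + v_{7} = v_{2}  →  sig = [2:1]
  • {1,3}:  v_{1} + v_{3} = v_{0} + v_{5}  →  sig = [2:1,1]
  • {2,3}:  v_{2} + v_{3} = v_{0} + v_{4}  →  sig = [2:1,1]
  • {3,6}:  v_{3} + v_{6} = v_{4} + v_{5}  →  sig = [2:1,1]
  • {3,7}:  v_{3} + v_{7} = 2·v_{0} + v_{4}  →  sig = [2:1,2]
  • {0,4,5}:  v_{0} + v_{4} + v_{5} = v_{3}  →  sig = [3:1]

so the primitive-relation signature multiset is
[[2:], [2:], [2:], [2:1], [2:1], [2:1], [2:1,1], [2:1,1], [2:1,1], [2:1,2], [3:1]]
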